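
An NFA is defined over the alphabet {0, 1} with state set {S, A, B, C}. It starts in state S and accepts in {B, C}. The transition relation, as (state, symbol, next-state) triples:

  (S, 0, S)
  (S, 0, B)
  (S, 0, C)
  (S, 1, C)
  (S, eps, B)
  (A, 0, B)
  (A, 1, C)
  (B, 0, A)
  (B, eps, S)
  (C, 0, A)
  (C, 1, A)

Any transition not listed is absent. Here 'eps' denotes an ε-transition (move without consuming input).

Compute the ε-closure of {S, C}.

Begin with {S, C}.
ε-move S → B; add B.

{S, B, C}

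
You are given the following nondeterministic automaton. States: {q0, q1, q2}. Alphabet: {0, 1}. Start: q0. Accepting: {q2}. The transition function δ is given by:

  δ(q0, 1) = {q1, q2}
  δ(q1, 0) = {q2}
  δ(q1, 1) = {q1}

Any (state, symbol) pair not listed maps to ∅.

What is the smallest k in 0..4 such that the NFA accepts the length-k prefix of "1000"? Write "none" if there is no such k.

1

Start in {q0}.
Read '1': {q0} → {q1, q2}.
None of the earlier sets intersect F, but {q1, q2} does.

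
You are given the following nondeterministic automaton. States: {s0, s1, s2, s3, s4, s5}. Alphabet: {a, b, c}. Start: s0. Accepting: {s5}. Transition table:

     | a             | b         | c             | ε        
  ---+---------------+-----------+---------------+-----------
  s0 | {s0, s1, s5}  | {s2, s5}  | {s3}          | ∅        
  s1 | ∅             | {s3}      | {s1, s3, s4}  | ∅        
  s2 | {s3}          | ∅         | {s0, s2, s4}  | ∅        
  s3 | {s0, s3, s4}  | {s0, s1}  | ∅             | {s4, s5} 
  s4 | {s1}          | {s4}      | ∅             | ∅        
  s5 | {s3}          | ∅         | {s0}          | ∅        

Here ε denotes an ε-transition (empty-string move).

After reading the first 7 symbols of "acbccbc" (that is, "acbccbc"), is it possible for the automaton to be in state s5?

Yes

Start in {s0}.
Read 'a': {s0} → {s0, s1, s5}.
Read 'c': {s0, s1, s5} → {s0, s1, s3, s4, s5}.
Read 'b': {s0, s1, s3, s4, s5} → {s0, s1, s2, s3, s4, s5}.
Read 'c': {s0, s1, s2, s3, s4, s5} → {s0, s1, s2, s3, s4, s5}.
Read 'c': {s0, s1, s2, s3, s4, s5} → {s0, s1, s2, s3, s4, s5}.
Read 'b': {s0, s1, s2, s3, s4, s5} → {s0, s1, s2, s3, s4, s5}.
Read 'c': {s0, s1, s2, s3, s4, s5} → {s0, s1, s2, s3, s4, s5}.
State s5 is in {s0, s1, s2, s3, s4, s5}.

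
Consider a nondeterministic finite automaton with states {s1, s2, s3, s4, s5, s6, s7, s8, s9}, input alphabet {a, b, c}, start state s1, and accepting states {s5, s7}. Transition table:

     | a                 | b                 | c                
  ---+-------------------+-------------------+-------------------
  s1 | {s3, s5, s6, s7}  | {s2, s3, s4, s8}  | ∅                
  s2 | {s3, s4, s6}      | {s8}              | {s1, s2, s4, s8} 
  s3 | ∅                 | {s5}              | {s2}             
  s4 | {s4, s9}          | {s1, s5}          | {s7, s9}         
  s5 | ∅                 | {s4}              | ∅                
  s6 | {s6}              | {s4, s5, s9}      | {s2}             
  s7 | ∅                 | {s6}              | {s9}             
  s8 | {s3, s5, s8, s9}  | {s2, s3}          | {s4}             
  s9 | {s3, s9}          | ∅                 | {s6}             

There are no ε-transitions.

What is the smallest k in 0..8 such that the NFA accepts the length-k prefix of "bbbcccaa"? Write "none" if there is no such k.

Start in {s1}.
Read 'b': s1→{s2, s3, s4, s8}; now {s2, s3, s4, s8}.
Read 'b': s2→{s8}, s3→{s5}, s4→{s1, s5}, s8→{s2, s3}; now {s1, s2, s3, s5, s8}.
None of the earlier sets intersect F, but {s1, s2, s3, s5, s8} does.

2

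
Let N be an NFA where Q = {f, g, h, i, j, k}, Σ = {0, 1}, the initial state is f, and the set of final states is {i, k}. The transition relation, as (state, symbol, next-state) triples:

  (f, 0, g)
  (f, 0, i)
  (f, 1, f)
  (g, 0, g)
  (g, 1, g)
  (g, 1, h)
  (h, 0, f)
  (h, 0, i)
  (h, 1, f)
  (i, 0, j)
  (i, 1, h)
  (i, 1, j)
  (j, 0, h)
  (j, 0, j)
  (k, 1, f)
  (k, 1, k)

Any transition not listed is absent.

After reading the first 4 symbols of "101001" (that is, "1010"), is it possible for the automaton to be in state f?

Start in {f}.
Read '1': {f} → {f}.
Read '0': {f} → {g, i}.
Read '1': {g, i} → {g, h, j}.
Read '0': {g, h, j} → {f, g, h, i, j}.
State f is in {f, g, h, i, j}.

Yes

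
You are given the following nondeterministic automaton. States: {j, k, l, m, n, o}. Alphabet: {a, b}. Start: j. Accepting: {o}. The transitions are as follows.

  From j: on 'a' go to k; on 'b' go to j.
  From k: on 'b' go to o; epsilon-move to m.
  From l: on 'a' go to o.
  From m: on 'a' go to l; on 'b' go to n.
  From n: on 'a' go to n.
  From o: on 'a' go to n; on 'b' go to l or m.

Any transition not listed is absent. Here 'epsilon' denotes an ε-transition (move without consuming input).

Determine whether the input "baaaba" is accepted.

Yes

Start in {j}.
Read 'b': {j} → {j}.
Read 'a': {j} → {k, m}.
Read 'a': {k, m} → {l}.
Read 'a': {l} → {o}.
Read 'b': {o} → {l, m}.
Read 'a': {l, m} → {l, o}.
The final set {l, o} contains the accepting state o.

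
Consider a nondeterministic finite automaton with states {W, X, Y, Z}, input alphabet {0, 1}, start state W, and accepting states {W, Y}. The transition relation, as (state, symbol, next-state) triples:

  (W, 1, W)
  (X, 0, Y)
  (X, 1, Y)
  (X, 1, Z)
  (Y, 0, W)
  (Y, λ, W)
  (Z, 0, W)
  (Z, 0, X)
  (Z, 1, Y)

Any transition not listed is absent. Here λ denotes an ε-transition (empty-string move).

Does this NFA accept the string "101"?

No

Start in {W}.
Read '1': W→{W}; now {W}.
Read '0': W→∅; now ∅.
The set is empty and remains empty for the remaining 1 symbol.
The final set ∅ contains no accepting state.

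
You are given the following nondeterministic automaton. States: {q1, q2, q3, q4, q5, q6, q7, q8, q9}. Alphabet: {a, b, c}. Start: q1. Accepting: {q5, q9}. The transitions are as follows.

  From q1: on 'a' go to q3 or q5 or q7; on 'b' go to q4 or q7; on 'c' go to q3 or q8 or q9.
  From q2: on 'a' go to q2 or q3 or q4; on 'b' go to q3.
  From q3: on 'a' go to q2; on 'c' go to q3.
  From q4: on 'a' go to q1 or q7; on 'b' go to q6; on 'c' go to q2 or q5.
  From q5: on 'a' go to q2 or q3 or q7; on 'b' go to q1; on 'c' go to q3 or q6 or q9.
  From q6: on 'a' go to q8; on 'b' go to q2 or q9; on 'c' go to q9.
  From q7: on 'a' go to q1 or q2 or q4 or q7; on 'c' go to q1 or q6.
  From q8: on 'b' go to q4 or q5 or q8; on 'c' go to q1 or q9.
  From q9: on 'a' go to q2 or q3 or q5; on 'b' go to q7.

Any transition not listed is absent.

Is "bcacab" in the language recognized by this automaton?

Start in {q1}.
Read 'b': {q1} → {q4, q7}.
Read 'c': {q4, q7} → {q1, q2, q5, q6}.
Read 'a': {q1, q2, q5, q6} → {q2, q3, q4, q5, q7, q8}.
Read 'c': {q2, q3, q4, q5, q7, q8} → {q1, q2, q3, q5, q6, q9}.
Read 'a': {q1, q2, q3, q5, q6, q9} → {q2, q3, q4, q5, q7, q8}.
Read 'b': {q2, q3, q4, q5, q7, q8} → {q1, q3, q4, q5, q6, q8}.
The final set {q1, q3, q4, q5, q6, q8} contains the accepting state q5.

Yes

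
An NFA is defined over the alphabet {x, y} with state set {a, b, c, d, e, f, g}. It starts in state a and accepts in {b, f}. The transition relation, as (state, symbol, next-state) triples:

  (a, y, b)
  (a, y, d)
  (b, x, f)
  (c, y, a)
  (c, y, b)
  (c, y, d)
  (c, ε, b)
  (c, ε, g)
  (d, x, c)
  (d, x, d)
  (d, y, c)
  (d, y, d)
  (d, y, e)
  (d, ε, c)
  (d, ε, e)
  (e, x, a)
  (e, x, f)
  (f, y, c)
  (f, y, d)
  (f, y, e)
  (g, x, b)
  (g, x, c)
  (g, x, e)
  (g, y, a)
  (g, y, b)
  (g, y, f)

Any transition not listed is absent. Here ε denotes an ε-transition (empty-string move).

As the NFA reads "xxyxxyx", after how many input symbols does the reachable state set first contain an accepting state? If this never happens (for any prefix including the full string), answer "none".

none

Start in {a}.
Read 'x': {a} → ∅.
The set is empty and remains empty for the remaining 6 symbols.
No reachable set along the way intersects F.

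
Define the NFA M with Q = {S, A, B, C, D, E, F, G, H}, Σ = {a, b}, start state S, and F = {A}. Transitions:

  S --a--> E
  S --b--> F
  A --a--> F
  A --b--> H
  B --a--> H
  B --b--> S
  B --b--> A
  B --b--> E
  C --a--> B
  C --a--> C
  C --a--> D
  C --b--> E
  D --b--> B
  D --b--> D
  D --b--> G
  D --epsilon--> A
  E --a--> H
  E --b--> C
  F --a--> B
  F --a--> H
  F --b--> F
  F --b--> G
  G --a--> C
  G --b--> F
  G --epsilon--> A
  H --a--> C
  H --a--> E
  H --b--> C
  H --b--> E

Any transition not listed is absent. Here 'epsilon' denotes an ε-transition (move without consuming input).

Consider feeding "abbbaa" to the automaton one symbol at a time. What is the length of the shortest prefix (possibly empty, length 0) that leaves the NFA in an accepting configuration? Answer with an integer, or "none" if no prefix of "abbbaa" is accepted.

5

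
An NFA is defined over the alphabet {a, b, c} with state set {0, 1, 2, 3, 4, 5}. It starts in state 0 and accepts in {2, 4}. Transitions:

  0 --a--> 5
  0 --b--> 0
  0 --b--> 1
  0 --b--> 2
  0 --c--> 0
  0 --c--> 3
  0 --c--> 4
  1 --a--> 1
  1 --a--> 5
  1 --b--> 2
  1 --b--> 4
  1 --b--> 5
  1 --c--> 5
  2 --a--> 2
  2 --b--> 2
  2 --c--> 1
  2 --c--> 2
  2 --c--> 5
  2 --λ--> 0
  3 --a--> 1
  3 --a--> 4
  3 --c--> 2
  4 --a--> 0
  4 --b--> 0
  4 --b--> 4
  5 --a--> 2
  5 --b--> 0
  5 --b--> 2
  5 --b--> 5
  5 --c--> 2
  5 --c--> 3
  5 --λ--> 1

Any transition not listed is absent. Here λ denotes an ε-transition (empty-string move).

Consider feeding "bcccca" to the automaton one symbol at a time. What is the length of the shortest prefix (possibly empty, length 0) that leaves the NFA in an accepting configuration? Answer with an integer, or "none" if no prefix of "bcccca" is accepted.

1

Start in {0}.
Read 'b': 0→{0, 1, 2}; now {0, 1, 2}.
None of the earlier sets intersect F, but {0, 1, 2} does.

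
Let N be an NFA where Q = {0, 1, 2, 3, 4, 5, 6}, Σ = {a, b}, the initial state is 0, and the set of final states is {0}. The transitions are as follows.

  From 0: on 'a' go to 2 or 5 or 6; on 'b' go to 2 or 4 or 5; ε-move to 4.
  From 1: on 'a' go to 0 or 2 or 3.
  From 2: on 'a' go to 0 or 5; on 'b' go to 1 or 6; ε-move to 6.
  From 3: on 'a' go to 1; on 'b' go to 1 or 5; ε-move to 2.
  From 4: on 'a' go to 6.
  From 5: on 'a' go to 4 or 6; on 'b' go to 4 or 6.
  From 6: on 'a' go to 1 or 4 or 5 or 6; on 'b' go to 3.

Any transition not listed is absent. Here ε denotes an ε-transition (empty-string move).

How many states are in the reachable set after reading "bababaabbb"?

Start: ε-closure({0}) = {0, 4}.
Read 'b': 0→{2, 4, 5}, 4→∅; union {2, 4, 5}; ε-closure = {2, 4, 5, 6}.
Read 'a': 2→{0, 5}, 4→{6}, 5→{4, 6}, 6→{1, 4, 5, 6}; now {0, 1, 4, 5, 6}.
Read 'b': 0→{2, 4, 5}, 1→∅, 4→∅, 5→{4, 6}, 6→{3}; now {2, 3, 4, 5, 6}.
Read 'a': 2→{0, 5}, 3→{1}, 4→{6}, 5→{4, 6}, 6→{1, 4, 5, 6}; now {0, 1, 4, 5, 6}.
Read 'b': 0→{2, 4, 5}, 1→∅, 4→∅, 5→{4, 6}, 6→{3}; now {2, 3, 4, 5, 6}.
Read 'a': 2→{0, 5}, 3→{1}, 4→{6}, 5→{4, 6}, 6→{1, 4, 5, 6}; now {0, 1, 4, 5, 6}.
Read 'a': 0→{2, 5, 6}, 1→{0, 2, 3}, 4→{6}, 5→{4, 6}, 6→{1, 4, 5, 6}; now {0, 1, 2, 3, 4, 5, 6}.
Read 'b': 0→{2, 4, 5}, 1→∅, 2→{1, 6}, 3→{1, 5}, 4→∅, 5→{4, 6}, 6→{3}; now {1, 2, 3, 4, 5, 6}.
Read 'b': 1→∅, 2→{1, 6}, 3→{1, 5}, 4→∅, 5→{4, 6}, 6→{3}; union {1, 3, 4, 5, 6}; ε-closure = {1, 2, 3, 4, 5, 6}.
Read 'b': 1→∅, 2→{1, 6}, 3→{1, 5}, 4→∅, 5→{4, 6}, 6→{3}; union {1, 3, 4, 5, 6}; ε-closure = {1, 2, 3, 4, 5, 6}.
That set has 6 states.

6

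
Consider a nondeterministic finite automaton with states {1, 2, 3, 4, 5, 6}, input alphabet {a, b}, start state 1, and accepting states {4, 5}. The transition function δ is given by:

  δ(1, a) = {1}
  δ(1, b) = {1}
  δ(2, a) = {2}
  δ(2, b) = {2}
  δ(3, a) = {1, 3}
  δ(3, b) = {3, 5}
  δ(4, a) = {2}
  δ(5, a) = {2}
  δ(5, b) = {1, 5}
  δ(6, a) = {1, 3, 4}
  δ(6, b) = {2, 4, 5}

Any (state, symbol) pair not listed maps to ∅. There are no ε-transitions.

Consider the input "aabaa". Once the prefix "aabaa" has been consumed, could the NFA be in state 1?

Start in {1}.
Read 'a': 1→{1}; now {1}.
Read 'a': 1→{1}; now {1}.
Read 'b': 1→{1}; now {1}.
Read 'a': 1→{1}; now {1}.
Read 'a': 1→{1}; now {1}.
State 1 is in {1}.

Yes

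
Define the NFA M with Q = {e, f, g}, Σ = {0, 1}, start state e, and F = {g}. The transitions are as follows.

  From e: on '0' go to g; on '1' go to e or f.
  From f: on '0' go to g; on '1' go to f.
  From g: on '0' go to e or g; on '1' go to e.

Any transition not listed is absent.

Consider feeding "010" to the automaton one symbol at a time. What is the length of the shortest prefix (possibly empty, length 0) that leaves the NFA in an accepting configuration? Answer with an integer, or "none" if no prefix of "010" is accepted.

1

Start in {e}.
Read '0': e→{g}; now {g}.
None of the earlier sets intersect F, but {g} does.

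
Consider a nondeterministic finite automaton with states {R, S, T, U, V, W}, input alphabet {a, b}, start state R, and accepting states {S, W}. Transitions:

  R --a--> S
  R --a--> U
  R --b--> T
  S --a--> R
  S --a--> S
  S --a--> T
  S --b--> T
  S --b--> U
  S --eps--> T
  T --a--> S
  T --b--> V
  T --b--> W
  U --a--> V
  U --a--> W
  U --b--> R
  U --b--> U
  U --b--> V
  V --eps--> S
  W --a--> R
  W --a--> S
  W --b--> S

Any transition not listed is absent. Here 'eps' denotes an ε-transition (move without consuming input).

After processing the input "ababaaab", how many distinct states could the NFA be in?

6

Start in {R}.
Read 'a': {R} → {S, T, U}.
Read 'b': {S, T, U} → {R, S, T, U, V, W}.
Read 'a': {R, S, T, U, V, W} → {R, S, T, U, V, W}.
Read 'b': {R, S, T, U, V, W} → {R, S, T, U, V, W}.
Read 'a': {R, S, T, U, V, W} → {R, S, T, U, V, W}.
Read 'a': {R, S, T, U, V, W} → {R, S, T, U, V, W}.
Read 'a': {R, S, T, U, V, W} → {R, S, T, U, V, W}.
Read 'b': {R, S, T, U, V, W} → {R, S, T, U, V, W}.
That set has 6 states.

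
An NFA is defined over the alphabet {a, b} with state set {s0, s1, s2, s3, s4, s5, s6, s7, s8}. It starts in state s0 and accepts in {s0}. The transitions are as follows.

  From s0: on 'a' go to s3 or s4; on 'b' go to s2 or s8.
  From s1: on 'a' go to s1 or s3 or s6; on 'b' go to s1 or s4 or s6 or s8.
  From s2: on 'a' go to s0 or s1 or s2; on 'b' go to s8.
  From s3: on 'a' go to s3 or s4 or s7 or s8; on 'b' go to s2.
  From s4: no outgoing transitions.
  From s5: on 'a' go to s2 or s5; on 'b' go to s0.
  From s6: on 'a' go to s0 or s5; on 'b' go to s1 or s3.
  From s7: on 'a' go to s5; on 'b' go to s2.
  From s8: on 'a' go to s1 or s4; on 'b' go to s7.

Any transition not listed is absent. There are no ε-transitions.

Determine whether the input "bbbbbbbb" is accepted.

No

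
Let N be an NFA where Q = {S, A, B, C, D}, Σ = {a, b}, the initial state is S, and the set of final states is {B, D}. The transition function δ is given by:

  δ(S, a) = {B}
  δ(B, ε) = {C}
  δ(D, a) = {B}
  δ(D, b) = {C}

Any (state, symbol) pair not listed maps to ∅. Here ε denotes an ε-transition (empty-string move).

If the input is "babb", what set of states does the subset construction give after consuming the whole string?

∅

Start in {S}.
Read 'b': {S} → ∅.
The set is empty and remains empty for the remaining 3 symbols.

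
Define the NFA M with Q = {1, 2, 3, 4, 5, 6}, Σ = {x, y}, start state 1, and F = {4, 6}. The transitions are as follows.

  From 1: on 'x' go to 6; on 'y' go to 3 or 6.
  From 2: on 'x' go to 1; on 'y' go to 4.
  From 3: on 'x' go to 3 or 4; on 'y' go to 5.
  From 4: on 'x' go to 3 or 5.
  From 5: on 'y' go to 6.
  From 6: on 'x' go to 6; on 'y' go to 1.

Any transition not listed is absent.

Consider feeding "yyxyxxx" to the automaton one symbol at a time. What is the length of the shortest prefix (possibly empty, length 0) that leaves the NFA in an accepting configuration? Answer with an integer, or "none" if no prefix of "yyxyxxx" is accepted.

Start in {1}.
Read 'y': 1→{3, 6}; now {3, 6}.
None of the earlier sets intersect F, but {3, 6} does.

1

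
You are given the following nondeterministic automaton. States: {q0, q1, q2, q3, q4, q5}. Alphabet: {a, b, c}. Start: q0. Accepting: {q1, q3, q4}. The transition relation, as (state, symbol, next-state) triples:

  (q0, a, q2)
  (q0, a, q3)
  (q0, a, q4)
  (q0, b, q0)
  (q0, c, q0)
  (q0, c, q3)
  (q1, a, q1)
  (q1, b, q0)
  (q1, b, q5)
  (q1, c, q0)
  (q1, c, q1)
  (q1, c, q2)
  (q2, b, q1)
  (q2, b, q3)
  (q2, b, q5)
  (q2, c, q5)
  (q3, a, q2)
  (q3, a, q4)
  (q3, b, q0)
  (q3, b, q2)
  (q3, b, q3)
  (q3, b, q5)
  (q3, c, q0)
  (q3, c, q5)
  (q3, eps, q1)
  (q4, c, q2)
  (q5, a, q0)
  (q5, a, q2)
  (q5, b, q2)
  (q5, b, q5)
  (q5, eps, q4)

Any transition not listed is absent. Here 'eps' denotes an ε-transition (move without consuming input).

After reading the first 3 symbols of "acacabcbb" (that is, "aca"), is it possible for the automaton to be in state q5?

Start in {q0}.
Read 'a': {q0} → {q1, q2, q3, q4}.
Read 'c': {q1, q2, q3, q4} → {q0, q1, q2, q4, q5}.
Read 'a': {q0, q1, q2, q4, q5} → {q0, q1, q2, q3, q4}.
State q5 is not in {q0, q1, q2, q3, q4}.

No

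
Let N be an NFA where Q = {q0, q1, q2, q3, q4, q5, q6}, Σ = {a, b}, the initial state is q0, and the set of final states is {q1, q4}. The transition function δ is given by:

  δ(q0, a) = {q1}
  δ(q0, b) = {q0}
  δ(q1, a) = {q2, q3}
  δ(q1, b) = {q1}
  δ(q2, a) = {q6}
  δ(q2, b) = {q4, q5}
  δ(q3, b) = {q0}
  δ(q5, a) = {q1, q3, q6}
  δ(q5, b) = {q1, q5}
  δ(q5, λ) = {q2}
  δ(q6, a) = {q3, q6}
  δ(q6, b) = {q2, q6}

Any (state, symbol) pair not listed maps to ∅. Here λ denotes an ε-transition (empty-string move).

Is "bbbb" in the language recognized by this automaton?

Start in {q0}.
Read 'b': q0→{q0}; now {q0}.
Read 'b': q0→{q0}; now {q0}.
Read 'b': q0→{q0}; now {q0}.
Read 'b': q0→{q0}; now {q0}.
The final set {q0} contains no accepting state.

No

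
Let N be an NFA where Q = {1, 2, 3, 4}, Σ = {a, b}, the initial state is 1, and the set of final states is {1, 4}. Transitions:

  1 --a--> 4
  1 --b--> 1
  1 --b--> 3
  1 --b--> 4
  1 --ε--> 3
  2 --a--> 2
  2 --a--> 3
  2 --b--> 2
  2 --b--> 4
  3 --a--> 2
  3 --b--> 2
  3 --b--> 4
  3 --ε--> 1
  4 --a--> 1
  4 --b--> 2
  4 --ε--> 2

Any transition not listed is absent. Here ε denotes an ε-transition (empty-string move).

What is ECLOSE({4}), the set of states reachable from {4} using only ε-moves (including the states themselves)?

Begin with {4}.
ε-move 4 → 2; add 2.

{2, 4}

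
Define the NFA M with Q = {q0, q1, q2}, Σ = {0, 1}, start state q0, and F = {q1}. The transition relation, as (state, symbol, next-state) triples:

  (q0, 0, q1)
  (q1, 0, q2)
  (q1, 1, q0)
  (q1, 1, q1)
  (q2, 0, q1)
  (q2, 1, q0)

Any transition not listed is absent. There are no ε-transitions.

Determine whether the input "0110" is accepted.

Yes

Start in {q0}.
Read '0': {q0} → {q1}.
Read '1': {q1} → {q0, q1}.
Read '1': {q0, q1} → {q0, q1}.
Read '0': {q0, q1} → {q1, q2}.
The final set {q1, q2} contains the accepting state q1.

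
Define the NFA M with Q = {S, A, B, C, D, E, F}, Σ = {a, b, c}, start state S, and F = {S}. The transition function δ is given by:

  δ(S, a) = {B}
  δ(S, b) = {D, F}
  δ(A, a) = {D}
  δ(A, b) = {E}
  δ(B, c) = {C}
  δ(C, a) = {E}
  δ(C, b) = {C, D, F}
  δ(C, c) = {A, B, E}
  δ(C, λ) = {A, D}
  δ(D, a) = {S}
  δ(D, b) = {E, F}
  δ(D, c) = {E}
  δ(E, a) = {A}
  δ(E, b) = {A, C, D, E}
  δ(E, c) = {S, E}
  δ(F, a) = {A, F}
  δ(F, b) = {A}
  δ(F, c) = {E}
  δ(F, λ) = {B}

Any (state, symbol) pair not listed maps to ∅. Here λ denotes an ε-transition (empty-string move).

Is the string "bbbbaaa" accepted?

Start in {S}.
Read 'b': S→{D, F}; union {D, F}; ε-closure = {B, D, F}.
Read 'b': B→∅, D→{E, F}, F→{A}; union {A, E, F}; ε-closure = {A, B, E, F}.
Read 'b': A→{E}, B→∅, E→{A, C, D, E}, F→{A}; now {A, C, D, E}.
Read 'b': A→{E}, C→{C, D, F}, D→{E, F}, E→{A, C, D, E}; union {A, C, D, E, F}; ε-closure = {A, B, C, D, E, F}.
Read 'a': A→{D}, B→∅, C→{E}, D→{S}, E→{A}, F→{A, F}; union {S, A, D, E, F}; ε-closure = {S, A, B, D, E, F}.
Read 'a': S→{B}, A→{D}, B→∅, D→{S}, E→{A}, F→{A, F}; now {S, A, B, D, F}.
Read 'a': S→{B}, A→{D}, B→∅, D→{S}, F→{A, F}; now {S, A, B, D, F}.
The final set {S, A, B, D, F} contains the accepting state S.

Yes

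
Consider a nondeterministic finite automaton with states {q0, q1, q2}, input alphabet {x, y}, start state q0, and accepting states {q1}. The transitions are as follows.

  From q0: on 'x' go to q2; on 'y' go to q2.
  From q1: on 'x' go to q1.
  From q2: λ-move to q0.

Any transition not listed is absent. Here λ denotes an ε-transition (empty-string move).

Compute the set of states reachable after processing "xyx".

Start in {q0}.
Read 'x': q0→{q2}; union {q2}; ε-closure = {q0, q2}.
Read 'y': q0→{q2}, q2→∅; union {q2}; ε-closure = {q0, q2}.
Read 'x': q0→{q2}, q2→∅; union {q2}; ε-closure = {q0, q2}.

{q0, q2}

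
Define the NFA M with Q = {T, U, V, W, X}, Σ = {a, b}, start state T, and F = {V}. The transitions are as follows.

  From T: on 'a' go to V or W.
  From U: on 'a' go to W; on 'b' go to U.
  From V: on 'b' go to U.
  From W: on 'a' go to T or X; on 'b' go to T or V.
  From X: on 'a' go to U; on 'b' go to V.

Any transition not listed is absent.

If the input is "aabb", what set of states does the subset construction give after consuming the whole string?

Start in {T}.
Read 'a': T→{V, W}; now {V, W}.
Read 'a': V→∅, W→{T, X}; now {T, X}.
Read 'b': T→∅, X→{V}; now {V}.
Read 'b': V→{U}; now {U}.

{U}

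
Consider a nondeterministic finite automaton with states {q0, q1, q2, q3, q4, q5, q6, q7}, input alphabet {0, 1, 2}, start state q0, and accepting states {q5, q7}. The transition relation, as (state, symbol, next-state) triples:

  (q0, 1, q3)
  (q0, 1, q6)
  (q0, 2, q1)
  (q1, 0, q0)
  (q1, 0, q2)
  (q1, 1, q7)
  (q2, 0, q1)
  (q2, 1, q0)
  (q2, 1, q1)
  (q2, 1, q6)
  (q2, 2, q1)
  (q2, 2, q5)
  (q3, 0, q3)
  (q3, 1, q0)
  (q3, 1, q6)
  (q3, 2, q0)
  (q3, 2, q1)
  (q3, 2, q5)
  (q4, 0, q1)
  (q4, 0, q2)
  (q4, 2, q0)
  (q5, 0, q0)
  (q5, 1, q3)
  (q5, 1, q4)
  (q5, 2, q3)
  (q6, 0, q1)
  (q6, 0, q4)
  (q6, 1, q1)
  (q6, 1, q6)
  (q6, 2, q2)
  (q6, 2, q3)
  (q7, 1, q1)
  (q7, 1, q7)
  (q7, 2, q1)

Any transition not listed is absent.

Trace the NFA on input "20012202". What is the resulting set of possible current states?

Start in {q0}.
Read '2': {q0} → {q1}.
Read '0': {q1} → {q0, q2}.
Read '0': {q0, q2} → {q1}.
Read '1': {q1} → {q7}.
Read '2': {q7} → {q1}.
Read '2': {q1} → ∅.
The set is empty and remains empty for the remaining 2 symbols.

∅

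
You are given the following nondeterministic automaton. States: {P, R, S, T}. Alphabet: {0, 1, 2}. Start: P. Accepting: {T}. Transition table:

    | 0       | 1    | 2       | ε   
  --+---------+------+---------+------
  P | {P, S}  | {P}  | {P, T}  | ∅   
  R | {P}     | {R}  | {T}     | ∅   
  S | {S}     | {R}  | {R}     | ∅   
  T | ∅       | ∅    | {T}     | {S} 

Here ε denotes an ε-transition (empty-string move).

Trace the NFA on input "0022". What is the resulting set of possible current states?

Start in {P}.
Read '0': P→{P, S}; now {P, S}.
Read '0': P→{P, S}, S→{S}; now {P, S}.
Read '2': P→{P, T}, S→{R}; union {P, R, T}; ε-closure = {P, R, S, T}.
Read '2': P→{P, T}, R→{T}, S→{R}, T→{T}; union {P, R, T}; ε-closure = {P, R, S, T}.

{P, R, S, T}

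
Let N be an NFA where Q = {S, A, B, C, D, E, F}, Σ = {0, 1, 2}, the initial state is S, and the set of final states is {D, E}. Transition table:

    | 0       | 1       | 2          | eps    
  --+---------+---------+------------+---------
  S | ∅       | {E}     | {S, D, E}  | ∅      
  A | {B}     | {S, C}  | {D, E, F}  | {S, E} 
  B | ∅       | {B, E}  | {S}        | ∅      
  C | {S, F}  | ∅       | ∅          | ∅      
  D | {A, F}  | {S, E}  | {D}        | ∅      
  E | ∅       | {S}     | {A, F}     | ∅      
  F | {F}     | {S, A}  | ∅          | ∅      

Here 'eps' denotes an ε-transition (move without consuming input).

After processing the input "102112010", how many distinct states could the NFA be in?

0

Start in {S}.
Read '1': {S} → {E}.
Read '0': {E} → ∅.
The set is empty and remains empty for the remaining 7 symbols.
That set has 0 states.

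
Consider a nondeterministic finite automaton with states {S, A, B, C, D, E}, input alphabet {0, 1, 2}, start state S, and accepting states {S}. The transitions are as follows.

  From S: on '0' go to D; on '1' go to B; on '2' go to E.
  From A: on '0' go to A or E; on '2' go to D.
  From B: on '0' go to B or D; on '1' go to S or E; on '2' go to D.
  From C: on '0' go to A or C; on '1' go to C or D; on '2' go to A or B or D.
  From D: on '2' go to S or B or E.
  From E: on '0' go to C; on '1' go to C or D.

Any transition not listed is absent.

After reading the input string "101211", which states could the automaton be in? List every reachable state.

{C, D}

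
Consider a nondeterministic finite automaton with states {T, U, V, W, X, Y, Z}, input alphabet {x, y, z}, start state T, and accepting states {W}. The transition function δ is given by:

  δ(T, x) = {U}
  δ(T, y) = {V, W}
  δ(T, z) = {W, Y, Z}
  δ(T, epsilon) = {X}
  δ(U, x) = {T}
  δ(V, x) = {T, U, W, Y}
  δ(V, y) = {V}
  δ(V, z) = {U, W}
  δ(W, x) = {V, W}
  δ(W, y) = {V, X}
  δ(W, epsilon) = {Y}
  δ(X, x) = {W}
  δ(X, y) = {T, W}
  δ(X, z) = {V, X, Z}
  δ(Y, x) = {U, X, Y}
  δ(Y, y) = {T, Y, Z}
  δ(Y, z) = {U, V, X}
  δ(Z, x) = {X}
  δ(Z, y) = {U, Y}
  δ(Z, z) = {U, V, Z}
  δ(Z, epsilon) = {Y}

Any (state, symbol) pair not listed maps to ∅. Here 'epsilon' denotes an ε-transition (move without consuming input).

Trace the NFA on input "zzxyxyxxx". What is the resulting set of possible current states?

{T, U, V, W, X, Y}

Start: ε-closure({T}) = {T, X}.
Read 'z': T→{W, Y, Z}, X→{V, X, Z}; now {V, W, X, Y, Z}.
Read 'z': V→{U, W}, W→∅, X→{V, X, Z}, Y→{U, V, X}, Z→{U, V, Z}; union {U, V, W, X, Z}; ε-closure = {U, V, W, X, Y, Z}.
Read 'x': U→{T}, V→{T, U, W, Y}, W→{V, W}, X→{W}, Y→{U, X, Y}, Z→{X}; now {T, U, V, W, X, Y}.
Read 'y': T→{V, W}, U→∅, V→{V}, W→{V, X}, X→{T, W}, Y→{T, Y, Z}; now {T, V, W, X, Y, Z}.
Read 'x': T→{U}, V→{T, U, W, Y}, W→{V, W}, X→{W}, Y→{U, X, Y}, Z→{X}; now {T, U, V, W, X, Y}.
Read 'y': T→{V, W}, U→∅, V→{V}, W→{V, X}, X→{T, W}, Y→{T, Y, Z}; now {T, V, W, X, Y, Z}.
Read 'x': T→{U}, V→{T, U, W, Y}, W→{V, W}, X→{W}, Y→{U, X, Y}, Z→{X}; now {T, U, V, W, X, Y}.
Read 'x': T→{U}, U→{T}, V→{T, U, W, Y}, W→{V, W}, X→{W}, Y→{U, X, Y}; now {T, U, V, W, X, Y}.
Read 'x': T→{U}, U→{T}, V→{T, U, W, Y}, W→{V, W}, X→{W}, Y→{U, X, Y}; now {T, U, V, W, X, Y}.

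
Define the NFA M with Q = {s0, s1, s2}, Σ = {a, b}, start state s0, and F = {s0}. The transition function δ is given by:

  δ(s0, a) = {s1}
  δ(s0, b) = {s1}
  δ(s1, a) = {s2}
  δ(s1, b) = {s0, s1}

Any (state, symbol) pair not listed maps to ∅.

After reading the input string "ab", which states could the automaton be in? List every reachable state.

Start in {s0}.
Read 'a': {s0} → {s1}.
Read 'b': {s1} → {s0, s1}.

{s0, s1}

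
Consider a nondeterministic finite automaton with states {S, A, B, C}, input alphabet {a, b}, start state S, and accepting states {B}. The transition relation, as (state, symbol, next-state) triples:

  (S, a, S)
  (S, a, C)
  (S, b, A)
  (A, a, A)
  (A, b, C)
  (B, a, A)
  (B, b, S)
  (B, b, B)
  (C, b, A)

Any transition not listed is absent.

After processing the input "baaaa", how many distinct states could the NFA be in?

1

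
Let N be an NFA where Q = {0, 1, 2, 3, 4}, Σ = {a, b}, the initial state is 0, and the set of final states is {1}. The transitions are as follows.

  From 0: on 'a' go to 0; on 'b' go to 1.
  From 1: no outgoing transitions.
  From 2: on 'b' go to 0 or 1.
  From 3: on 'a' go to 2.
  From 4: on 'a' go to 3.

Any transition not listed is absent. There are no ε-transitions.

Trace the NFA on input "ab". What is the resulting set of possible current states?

{1}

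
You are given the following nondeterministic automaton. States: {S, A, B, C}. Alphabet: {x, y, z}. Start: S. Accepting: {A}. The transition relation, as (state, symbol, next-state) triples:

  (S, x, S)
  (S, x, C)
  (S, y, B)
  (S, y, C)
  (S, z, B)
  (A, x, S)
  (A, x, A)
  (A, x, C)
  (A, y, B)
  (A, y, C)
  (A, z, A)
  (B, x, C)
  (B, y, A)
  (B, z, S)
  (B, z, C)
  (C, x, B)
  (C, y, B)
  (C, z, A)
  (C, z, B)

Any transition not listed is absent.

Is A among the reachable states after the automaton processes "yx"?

No

Start in {S}.
Read 'y': S→{B, C}; now {B, C}.
Read 'x': B→{C}, C→{B}; now {B, C}.
State A is not in {B, C}.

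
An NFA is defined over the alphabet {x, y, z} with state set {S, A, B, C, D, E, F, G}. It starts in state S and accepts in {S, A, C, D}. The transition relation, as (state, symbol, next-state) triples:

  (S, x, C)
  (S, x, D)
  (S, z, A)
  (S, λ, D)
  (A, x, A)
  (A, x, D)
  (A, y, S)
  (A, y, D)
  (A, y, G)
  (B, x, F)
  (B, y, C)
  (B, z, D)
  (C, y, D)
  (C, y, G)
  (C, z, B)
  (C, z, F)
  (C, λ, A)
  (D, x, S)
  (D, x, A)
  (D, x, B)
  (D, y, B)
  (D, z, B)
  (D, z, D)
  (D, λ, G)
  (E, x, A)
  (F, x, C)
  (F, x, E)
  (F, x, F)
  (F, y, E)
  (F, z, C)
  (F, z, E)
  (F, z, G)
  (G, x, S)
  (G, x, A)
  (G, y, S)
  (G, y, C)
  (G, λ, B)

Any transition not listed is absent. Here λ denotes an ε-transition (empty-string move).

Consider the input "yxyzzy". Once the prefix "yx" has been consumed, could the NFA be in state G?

Yes

Start: ε-closure({S}) = {S, B, D, G}.
Read 'y': S→∅, B→{C}, D→{B}, G→{S, C}; union {S, B, C}; ε-closure = {S, A, B, C, D, G}.
Read 'x': S→{C, D}, A→{A, D}, B→{F}, C→∅, D→{S, A, B}, G→{S, A}; union {S, A, B, C, D, F}; ε-closure = {S, A, B, C, D, F, G}.
State G is in {S, A, B, C, D, F, G}.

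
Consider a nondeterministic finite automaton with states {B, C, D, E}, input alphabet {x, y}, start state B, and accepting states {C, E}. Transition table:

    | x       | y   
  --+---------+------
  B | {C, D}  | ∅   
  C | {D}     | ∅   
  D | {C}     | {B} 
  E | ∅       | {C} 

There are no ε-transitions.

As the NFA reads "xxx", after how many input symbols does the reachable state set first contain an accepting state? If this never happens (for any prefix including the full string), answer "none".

1

Start in {B}.
Read 'x': {B} → {C, D}.
None of the earlier sets intersect F, but {C, D} does.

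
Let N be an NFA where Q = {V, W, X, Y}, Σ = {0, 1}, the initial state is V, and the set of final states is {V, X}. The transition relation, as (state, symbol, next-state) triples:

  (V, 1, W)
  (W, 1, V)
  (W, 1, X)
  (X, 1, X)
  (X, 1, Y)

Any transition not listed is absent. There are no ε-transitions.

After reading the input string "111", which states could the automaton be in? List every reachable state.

Start in {V}.
Read '1': V→{W}; now {W}.
Read '1': W→{V, X}; now {V, X}.
Read '1': V→{W}, X→{X, Y}; now {W, X, Y}.

{W, X, Y}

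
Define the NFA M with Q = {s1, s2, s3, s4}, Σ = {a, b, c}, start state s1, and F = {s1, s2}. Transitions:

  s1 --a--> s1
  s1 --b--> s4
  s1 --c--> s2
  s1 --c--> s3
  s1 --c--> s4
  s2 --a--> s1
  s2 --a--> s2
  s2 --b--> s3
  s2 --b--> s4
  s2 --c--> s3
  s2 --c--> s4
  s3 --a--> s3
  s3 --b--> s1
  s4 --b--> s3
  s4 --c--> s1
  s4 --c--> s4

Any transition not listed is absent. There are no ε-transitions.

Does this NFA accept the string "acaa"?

Yes

Start in {s1}.
Read 'a': s1→{s1}; now {s1}.
Read 'c': s1→{s2, s3, s4}; now {s2, s3, s4}.
Read 'a': s2→{s1, s2}, s3→{s3}, s4→∅; now {s1, s2, s3}.
Read 'a': s1→{s1}, s2→{s1, s2}, s3→{s3}; now {s1, s2, s3}.
The final set {s1, s2, s3} contains the accepting states s1, s2.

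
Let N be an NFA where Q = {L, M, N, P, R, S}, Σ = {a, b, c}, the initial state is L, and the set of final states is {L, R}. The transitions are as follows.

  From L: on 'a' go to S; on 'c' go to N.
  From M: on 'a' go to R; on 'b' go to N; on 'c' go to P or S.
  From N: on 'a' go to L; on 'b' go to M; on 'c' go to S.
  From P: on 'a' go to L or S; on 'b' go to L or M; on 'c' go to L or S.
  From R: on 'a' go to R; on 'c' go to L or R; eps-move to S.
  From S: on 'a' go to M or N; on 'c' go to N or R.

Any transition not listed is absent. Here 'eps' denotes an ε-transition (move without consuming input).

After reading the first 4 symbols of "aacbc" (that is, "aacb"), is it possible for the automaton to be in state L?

Start in {L}.
Read 'a': {L} → {S}.
Read 'a': {S} → {M, N}.
Read 'c': {M, N} → {P, S}.
Read 'b': {P, S} → {L, M}.
State L is in {L, M}.

Yes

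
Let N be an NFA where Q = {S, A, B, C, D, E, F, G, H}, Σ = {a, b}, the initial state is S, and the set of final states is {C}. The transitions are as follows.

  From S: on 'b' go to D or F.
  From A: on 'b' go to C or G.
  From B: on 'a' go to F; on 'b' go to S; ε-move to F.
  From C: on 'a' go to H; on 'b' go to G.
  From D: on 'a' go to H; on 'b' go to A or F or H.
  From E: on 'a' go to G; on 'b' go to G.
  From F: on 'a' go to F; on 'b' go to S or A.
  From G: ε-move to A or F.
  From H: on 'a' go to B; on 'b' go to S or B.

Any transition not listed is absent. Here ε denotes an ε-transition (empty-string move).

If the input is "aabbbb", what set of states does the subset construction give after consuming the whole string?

∅

Start in {S}.
Read 'a': S→∅; now ∅.
The set is empty and remains empty for the remaining 5 symbols.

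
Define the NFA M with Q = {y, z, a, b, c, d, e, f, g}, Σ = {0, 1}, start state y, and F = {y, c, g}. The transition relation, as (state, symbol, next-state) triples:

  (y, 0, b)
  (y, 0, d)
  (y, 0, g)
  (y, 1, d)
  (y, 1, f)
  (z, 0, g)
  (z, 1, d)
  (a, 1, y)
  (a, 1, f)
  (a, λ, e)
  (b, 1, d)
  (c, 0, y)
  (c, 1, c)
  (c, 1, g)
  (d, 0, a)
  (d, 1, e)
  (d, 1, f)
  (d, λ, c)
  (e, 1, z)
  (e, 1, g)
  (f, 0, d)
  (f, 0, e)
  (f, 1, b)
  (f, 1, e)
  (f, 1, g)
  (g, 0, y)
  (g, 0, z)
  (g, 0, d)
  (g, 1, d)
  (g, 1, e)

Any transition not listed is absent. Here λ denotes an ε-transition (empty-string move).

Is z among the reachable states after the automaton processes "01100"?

Start in {y}.
Read '0': y→{b, d, g}; union {b, d, g}; ε-closure = {b, c, d, g}.
Read '1': b→{d}, c→{c, g}, d→{e, f}, g→{d, e}; now {c, d, e, f, g}.
Read '1': c→{c, g}, d→{e, f}, e→{z, g}, f→{b, e, g}, g→{d, e}; now {z, b, c, d, e, f, g}.
Read '0': z→{g}, b→∅, c→{y}, d→{a}, e→∅, f→{d, e}, g→{y, z, d}; union {y, z, a, d, e, g}; ε-closure = {y, z, a, c, d, e, g}.
Read '0': y→{b, d, g}, z→{g}, a→∅, c→{y}, d→{a}, e→∅, g→{y, z, d}; union {y, z, a, b, d, g}; ε-closure = {y, z, a, b, c, d, e, g}.
State z is in {y, z, a, b, c, d, e, g}.

Yes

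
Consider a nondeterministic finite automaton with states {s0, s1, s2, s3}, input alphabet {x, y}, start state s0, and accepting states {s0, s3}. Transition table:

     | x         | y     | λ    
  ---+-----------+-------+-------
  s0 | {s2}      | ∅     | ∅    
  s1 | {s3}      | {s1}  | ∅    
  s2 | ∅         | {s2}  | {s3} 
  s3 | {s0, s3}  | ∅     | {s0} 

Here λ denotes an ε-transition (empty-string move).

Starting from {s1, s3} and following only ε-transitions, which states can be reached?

{s0, s1, s3}

Begin with {s1, s3}.
ε-move s3 → s0; add s0.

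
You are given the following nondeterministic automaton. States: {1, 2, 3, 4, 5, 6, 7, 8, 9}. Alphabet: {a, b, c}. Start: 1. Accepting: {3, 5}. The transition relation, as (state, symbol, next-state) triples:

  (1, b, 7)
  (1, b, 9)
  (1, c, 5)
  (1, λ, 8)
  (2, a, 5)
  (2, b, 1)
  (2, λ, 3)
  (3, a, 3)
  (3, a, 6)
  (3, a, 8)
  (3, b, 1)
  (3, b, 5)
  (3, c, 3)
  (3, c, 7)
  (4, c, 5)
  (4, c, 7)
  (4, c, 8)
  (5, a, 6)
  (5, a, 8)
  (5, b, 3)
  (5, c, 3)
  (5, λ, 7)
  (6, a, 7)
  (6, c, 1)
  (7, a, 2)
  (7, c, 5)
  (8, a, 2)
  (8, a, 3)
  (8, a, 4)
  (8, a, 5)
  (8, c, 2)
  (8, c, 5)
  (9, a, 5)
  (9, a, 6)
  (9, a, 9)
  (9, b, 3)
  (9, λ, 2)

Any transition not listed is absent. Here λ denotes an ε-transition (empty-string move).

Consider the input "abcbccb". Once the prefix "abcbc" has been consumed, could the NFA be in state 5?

Yes

Start: ε-closure({1}) = {1, 8}.
Read 'a': 1→∅, 8→{2, 3, 4, 5}; union {2, 3, 4, 5}; ε-closure = {2, 3, 4, 5, 7}.
Read 'b': 2→{1}, 3→{1, 5}, 4→∅, 5→{3}, 7→∅; union {1, 3, 5}; ε-closure = {1, 3, 5, 7, 8}.
Read 'c': 1→{5}, 3→{3, 7}, 5→{3}, 7→{5}, 8→{2, 5}; now {2, 3, 5, 7}.
Read 'b': 2→{1}, 3→{1, 5}, 5→{3}, 7→∅; union {1, 3, 5}; ε-closure = {1, 3, 5, 7, 8}.
Read 'c': 1→{5}, 3→{3, 7}, 5→{3}, 7→{5}, 8→{2, 5}; now {2, 3, 5, 7}.
State 5 is in {2, 3, 5, 7}.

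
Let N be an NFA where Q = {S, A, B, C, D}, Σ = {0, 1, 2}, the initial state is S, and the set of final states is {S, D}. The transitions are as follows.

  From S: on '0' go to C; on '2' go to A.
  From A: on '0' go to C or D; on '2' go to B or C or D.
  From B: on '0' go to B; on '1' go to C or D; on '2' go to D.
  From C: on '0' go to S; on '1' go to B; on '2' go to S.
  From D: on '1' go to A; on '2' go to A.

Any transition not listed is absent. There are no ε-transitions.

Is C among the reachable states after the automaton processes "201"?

Start in {S}.
Read '2': {S} → {A}.
Read '0': {A} → {C, D}.
Read '1': {C, D} → {A, B}.
State C is not in {A, B}.

No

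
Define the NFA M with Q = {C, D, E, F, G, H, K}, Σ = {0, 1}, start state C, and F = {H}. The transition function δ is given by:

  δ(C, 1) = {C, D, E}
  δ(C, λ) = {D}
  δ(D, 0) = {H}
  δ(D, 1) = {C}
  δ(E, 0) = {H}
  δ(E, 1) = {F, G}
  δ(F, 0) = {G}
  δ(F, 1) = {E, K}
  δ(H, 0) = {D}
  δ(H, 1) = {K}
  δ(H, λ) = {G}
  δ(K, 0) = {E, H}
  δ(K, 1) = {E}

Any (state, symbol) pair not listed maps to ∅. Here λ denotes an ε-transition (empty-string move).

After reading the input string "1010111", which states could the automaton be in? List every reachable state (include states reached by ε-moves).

Start: ε-closure({C}) = {C, D}.
Read '1': C→{C, D, E}, D→{C}; now {C, D, E}.
Read '0': C→∅, D→{H}, E→{H}; union {H}; ε-closure = {G, H}.
Read '1': G→∅, H→{K}; now {K}.
Read '0': K→{E, H}; union {E, H}; ε-closure = {E, G, H}.
Read '1': E→{F, G}, G→∅, H→{K}; now {F, G, K}.
Read '1': F→{E, K}, G→∅, K→{E}; now {E, K}.
Read '1': E→{F, G}, K→{E}; now {E, F, G}.

{E, F, G}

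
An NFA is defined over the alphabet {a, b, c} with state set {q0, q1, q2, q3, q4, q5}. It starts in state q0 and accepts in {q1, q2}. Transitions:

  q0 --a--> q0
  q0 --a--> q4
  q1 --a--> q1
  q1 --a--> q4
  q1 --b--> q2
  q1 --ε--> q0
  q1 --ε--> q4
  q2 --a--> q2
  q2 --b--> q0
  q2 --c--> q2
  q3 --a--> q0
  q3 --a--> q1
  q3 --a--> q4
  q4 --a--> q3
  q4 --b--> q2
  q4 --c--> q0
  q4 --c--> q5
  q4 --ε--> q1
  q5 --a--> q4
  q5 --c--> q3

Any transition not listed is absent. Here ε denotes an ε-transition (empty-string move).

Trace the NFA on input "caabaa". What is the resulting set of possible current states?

Start in {q0}.
Read 'c': {q0} → ∅.
The set is empty and remains empty for the remaining 5 symbols.

∅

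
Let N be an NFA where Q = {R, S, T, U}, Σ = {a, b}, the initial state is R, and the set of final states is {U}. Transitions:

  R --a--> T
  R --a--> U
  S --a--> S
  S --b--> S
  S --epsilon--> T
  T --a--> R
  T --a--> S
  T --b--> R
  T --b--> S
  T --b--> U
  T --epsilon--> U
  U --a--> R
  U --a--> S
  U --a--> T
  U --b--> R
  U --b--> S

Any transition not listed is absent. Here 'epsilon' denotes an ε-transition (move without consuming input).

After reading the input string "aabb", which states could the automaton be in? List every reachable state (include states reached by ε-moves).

{R, S, T, U}

Start in {R}.
Read 'a': R→{T, U}; now {T, U}.
Read 'a': T→{R, S}, U→{R, S, T}; union {R, S, T}; ε-closure = {R, S, T, U}.
Read 'b': R→∅, S→{S}, T→{R, S, U}, U→{R, S}; union {R, S, U}; ε-closure = {R, S, T, U}.
Read 'b': R→∅, S→{S}, T→{R, S, U}, U→{R, S}; union {R, S, U}; ε-closure = {R, S, T, U}.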